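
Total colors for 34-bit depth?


Colors = 2^bits = 2^34
= 17,179,869,184 colors


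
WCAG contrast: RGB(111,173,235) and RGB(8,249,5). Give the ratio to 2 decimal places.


Linearize each sRGB channel c=v/255: c/12.92 if c ≤ 0.04045 else ((c+0.055)/1.055)^2.4
L = 0.2126×R_lin + 0.7152×G_lin + 0.0722×B_lin
Color 1 (111,173,235):
  R=111: 111/255≈0.4353 > 0.04045 → ((0.4353+0.055)/1.055)^2.4 ≈ 0.15896
  G=173: 173/255≈0.6784 > 0.04045 → ((0.6784+0.055)/1.055)^2.4 ≈ 0.41789
  B=235: 235/255≈0.9216 > 0.04045 → ((0.9216+0.055)/1.055)^2.4 ≈ 0.83077
  L1 = 0.2126×0.15896 + 0.7152×0.41789 + 0.0722×0.83077 ≈ 0.39265
Color 2 (8,249,5):
  R=8: 8/255≈0.0314 ≤ 0.04045 → 0.0314/12.92 ≈ 0.00243
  G=249: 249/255≈0.9765 > 0.04045 → ((0.9765+0.055)/1.055)^2.4 ≈ 0.94731
  B=5: 5/255≈0.0196 ≤ 0.04045 → 0.0196/12.92 ≈ 0.00152
  L2 = 0.2126×0.00243 + 0.7152×0.94731 + 0.0722×0.00152 ≈ 0.67814
Lighter = 0.67814, Darker = 0.39265
Ratio = (L_lighter + 0.05) / (L_darker + 0.05)
Ratio = (0.67814 + 0.05) / (0.39265 + 0.05) = 0.72814 / 0.44265 ≈ 1.6450
Ratio ≈ 1.64:1


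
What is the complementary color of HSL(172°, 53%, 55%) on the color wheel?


Complement = opposite side of color wheel = hue + 180°
H' = (172 + 180) mod 360 = 352°
S and L unchanged.
= HSL(352°, 53%, 55%)


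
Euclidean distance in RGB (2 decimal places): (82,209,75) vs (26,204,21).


d = √[(R₁-R₂)² + (G₁-G₂)² + (B₁-B₂)²]
d = √[(82-26)² + (209-204)² + (75-21)²]
d = √[3136 + 25 + 2916]
d = √6077
d ≈ 77.96


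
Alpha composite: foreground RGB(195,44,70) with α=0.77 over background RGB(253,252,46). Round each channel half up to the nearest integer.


C = α×F + (1-α)×B, with 1-α = 0.23
R: 0.77×195 + 0.23×253 = 150.15 + 58.19 = 208.34 → 208
G: 0.77×44 + 0.23×252 = 33.88 + 57.96 = 91.84 → 92
B: 0.77×70 + 0.23×46 = 53.90 + 10.58 = 64.48 → 64
= RGB(208, 92, 64)


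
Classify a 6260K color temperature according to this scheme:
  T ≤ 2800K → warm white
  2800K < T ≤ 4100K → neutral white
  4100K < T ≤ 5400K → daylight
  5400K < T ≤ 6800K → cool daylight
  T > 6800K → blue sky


Temperature: 6260K
5400K < 6260K ≤ 6800K → cool daylight
Classification: cool daylight


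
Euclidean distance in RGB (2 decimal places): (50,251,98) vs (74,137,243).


d = √[(R₁-R₂)² + (G₁-G₂)² + (B₁-B₂)²]
d = √[(50-74)² + (251-137)² + (98-243)²]
d = √[576 + 12996 + 21025]
d = √34597
d ≈ 186.00


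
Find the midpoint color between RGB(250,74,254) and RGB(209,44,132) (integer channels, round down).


Midpoint: each channel = ⌊(C₁+C₂)/2⌋
R: ⌊(250+209)/2⌋ = 229
G: ⌊(74+44)/2⌋ = 59
B: ⌊(254+132)/2⌋ = 193
= RGB(229, 59, 193)


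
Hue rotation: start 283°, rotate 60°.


New hue = (H + rotation) mod 360
New hue = (283 + 60) mod 360
= 343 mod 360
= 343°


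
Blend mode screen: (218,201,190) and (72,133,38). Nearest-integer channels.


Screen: C = 255 - (255-A)×(255-B)/255, rounded to nearest integer
R: 255 - (255-218)×(255-72)/255 = 255 - 6771/255 ≈ 255 - 26.553 = 228.447 → 228
G: 255 - (255-201)×(255-133)/255 = 255 - 6588/255 ≈ 255 - 25.835 = 229.165 → 229
B: 255 - (255-190)×(255-38)/255 = 255 - 14105/255 ≈ 255 - 55.314 = 199.686 → 200
= RGB(228, 229, 200)


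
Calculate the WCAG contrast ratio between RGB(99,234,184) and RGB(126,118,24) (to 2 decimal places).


Linearize each sRGB channel c=v/255: c/12.92 if c ≤ 0.04045 else ((c+0.055)/1.055)^2.4
L = 0.2126×R_lin + 0.7152×G_lin + 0.0722×B_lin
Color 1 (99,234,184):
  R=99: 99/255≈0.3882 > 0.04045 → ((0.3882+0.055)/1.055)^2.4 ≈ 0.12477
  G=234: 234/255≈0.9176 > 0.04045 → ((0.9176+0.055)/1.055)^2.4 ≈ 0.82279
  B=184: 184/255≈0.7216 > 0.04045 → ((0.7216+0.055)/1.055)^2.4 ≈ 0.47932
  L1 = 0.2126×0.12477 + 0.7152×0.82279 + 0.0722×0.47932 ≈ 0.64959
Color 2 (126,118,24):
  R=126: 126/255≈0.4941 > 0.04045 → ((0.4941+0.055)/1.055)^2.4 ≈ 0.20864
  G=118: 118/255≈0.4627 > 0.04045 → ((0.4627+0.055)/1.055)^2.4 ≈ 0.18116
  B=24: 24/255≈0.0941 > 0.04045 → ((0.0941+0.055)/1.055)^2.4 ≈ 0.00913
  L2 = 0.2126×0.20864 + 0.7152×0.18116 + 0.0722×0.00913 ≈ 0.17458
Lighter = 0.64959, Darker = 0.17458
Ratio = (L_lighter + 0.05) / (L_darker + 0.05)
Ratio = (0.64959 + 0.05) / (0.17458 + 0.05) = 0.69959 / 0.22458 ≈ 3.1150
Ratio ≈ 3.12:1


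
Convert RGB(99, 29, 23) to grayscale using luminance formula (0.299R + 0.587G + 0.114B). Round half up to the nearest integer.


Gray = 0.299×R + 0.587×G + 0.114×B
Gray = 0.299×99 + 0.587×29 + 0.114×23
Gray = 29.601 + 17.023 + 2.622
Gray = 49.246 → round half up → 49
Gray = 49


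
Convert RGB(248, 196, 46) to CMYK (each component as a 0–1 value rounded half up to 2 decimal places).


R'=248/255≈0.9725, G'=196/255≈0.7686, B'=46/255≈0.1804
K = 1 - max(R',G',B') = 1 - 248/255 = 7/255 = 0.02745… → 0.03
(1-R'-K)/(1-K) simplifies to (max-R)/max with max = 248:
C = (248-248)/248 = 0/248 = 0 → 0.00
M = (248-196)/248 = 52/248 = 0.20967… → 0.21
Y = (248-46)/248 = 202/248 = 0.81451… → 0.81
= CMYK(0.00, 0.21, 0.81, 0.03)


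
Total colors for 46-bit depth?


Colors = 2^bits = 2^46
= 70,368,744,177,664 colors


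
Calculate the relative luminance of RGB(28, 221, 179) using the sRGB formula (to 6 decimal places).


Linearize each channel (sRGB transfer function): c = v/255; c_lin = c/12.92 if c ≤ 0.04045, else ((c+0.055)/1.055)^2.4
  R: 28/255 ≈ 0.109804 > 0.04045 → ((0.109804+0.055)/1.055)^2.4 ≈ 0.011612
  G: 221/255 ≈ 0.866667 > 0.04045 → ((0.866667+0.055)/1.055)^2.4 ≈ 0.723055
  B: 179/255 ≈ 0.701961 > 0.04045 → ((0.701961+0.055)/1.055)^2.4 ≈ 0.450786
R_lin = 0.011612, G_lin = 0.723055, B_lin = 0.450786
L = 0.2126×R + 0.7152×G + 0.0722×B
L = 0.2126×0.011612 + 0.7152×0.723055 + 0.0722×0.450786
L ≈ 0.552145


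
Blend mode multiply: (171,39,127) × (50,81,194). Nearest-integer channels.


Multiply: C = A×B/255, rounded to nearest integer
R: 171×50/255 = 8550/255 ≈ 33.529 → 34
G: 39×81/255 = 3159/255 ≈ 12.388 → 12
B: 127×194/255 = 24638/255 ≈ 96.620 → 97
= RGB(34, 12, 97)


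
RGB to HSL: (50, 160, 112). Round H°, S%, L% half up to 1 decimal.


Normalize: R'=50/255≈0.1961, G'=160/255≈0.6275, B'=112/255≈0.4392
Max=160/255, Min=50/255, Δ=Max-Min=110/255
L = (Max+Min)/2 = (160+50)/510 = 210/510 = 0.41176… → L = 41.2%
L ≤ 0.5 → S = Δ/(Max+Min) = 110/(160+50) = 110/210 = 0.52380… → S = 52.4%
(the 1/255 factors cancel in S and H, so raw channel differences can be used)
Max is G' → H = 60 × ((B-R)/Δ + 2) = 60 × ((112-50)/110 + 2)
  62/110 + 2 = 0.5636… + 2 = 2.5636…
  H = 60 × 2.5636… = 153.818…° → H = 153.8°
= HSL(153.8°, 52.4%, 41.2%)


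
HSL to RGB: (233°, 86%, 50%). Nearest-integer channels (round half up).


H=233°, S=0.86, L=0.50
C = (1-|2L-1|)×S = (1-|0.00|)×0.86 = 0.86
H' = H/60 = 233/60 ≈ 3.8833; X = C×(1-|H' mod 2 - 1|) ≈ 0.1003
m = L - C/2 = 0.50 - 0.43 = 0.07
Sector ⌊H'⌋ = 3 → (R',G',B') = (0.0, ≈0.1003, 0.86)
RGB = ((R'+m)×255, (G'+m)×255, (B'+m)×255) = (17.85, 43.435, 237.15)
Round half up → RGB(18, 43, 237)


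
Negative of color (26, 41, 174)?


Invert: (255-R, 255-G, 255-B)
R: 255-26 = 229
G: 255-41 = 214
B: 255-174 = 81
= RGB(229, 214, 81)


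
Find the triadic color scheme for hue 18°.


Triadic: equally spaced at 120° intervals
H1 = 18°
H2 = (18 + 120) mod 360 = 138°
H3 = (18 + 240) mod 360 = 258°
Triadic = 18°, 138°, 258°


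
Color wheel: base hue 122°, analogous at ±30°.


Base hue: 122°
Left analog: (122 - 30) mod 360 = 92°
Right analog: (122 + 30) mod 360 = 152°
Analogous hues = 92° and 152°


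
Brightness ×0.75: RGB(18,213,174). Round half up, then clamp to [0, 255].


Multiply each channel by 0.75, round half up, clamp to [0, 255]
R: 18×0.75 = 13.5 → round → 14
G: 213×0.75 = 159.75 → round → 160
B: 174×0.75 = 130.5 → round → 131
= RGB(14, 160, 131)


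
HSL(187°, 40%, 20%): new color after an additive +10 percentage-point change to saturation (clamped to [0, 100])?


Original S = 40%
Adjustment = +10 percentage points
New S = 40 + (10) = 50
Clamp to [0, 100] → 50
= HSL(187°, 50%, 20%)


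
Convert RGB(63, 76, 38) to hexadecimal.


R = 63 → 3F (hex)
G = 76 → 4C (hex)
B = 38 → 26 (hex)
Hex = #3F4C26


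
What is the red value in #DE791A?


Color: #DE791A
R = DE = 222
G = 79 = 121
B = 1A = 26
Red = 222


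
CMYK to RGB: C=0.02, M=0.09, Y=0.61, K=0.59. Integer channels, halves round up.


R = 255 × (1-C) × (1-K) = 255 × 0.98 × 0.41 = 102.459 → 102
G = 255 × (1-M) × (1-K) = 255 × 0.91 × 0.41 = 95.1405 → 95
B = 255 × (1-Y) × (1-K) = 255 × 0.39 × 0.41 = 40.7745 → 41
= RGB(102, 95, 41)


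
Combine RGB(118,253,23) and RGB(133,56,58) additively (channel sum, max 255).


Additive: each channel = min(255, C₁+C₂)
R: 118+133 = 251 → 251
G: 253+56 = 309 → 255
B: 23+58 = 81 → 81
= RGB(251, 255, 81)


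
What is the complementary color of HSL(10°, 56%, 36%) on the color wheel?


Complement = opposite side of color wheel = hue + 180°
H' = (10 + 180) mod 360 = 190°
S and L unchanged.
= HSL(190°, 56%, 36%)


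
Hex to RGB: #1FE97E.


1F → 31 (R)
E9 → 233 (G)
7E → 126 (B)
= RGB(31, 233, 126)


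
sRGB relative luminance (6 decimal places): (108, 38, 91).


Linearize each channel (sRGB transfer function): c = v/255; c_lin = c/12.92 if c ≤ 0.04045, else ((c+0.055)/1.055)^2.4
  R: 108/255 ≈ 0.423529 > 0.04045 → ((0.423529+0.055)/1.055)^2.4 ≈ 0.149960
  G: 38/255 ≈ 0.149020 > 0.04045 → ((0.149020+0.055)/1.055)^2.4 ≈ 0.019382
  B: 91/255 ≈ 0.356863 > 0.04045 → ((0.356863+0.055)/1.055)^2.4 ≈ 0.104616
R_lin = 0.149960, G_lin = 0.019382, B_lin = 0.104616
L = 0.2126×R + 0.7152×G + 0.0722×B
L = 0.2126×0.149960 + 0.7152×0.019382 + 0.0722×0.104616
L ≈ 0.053297


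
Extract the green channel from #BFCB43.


Color: #BFCB43
R = BF = 191
G = CB = 203
B = 43 = 67
Green = 203


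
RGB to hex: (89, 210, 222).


R = 89 → 59 (hex)
G = 210 → D2 (hex)
B = 222 → DE (hex)
Hex = #59D2DE


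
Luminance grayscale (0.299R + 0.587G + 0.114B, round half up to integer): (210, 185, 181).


Gray = 0.299×R + 0.587×G + 0.114×B
Gray = 0.299×210 + 0.587×185 + 0.114×181
Gray = 62.790 + 108.595 + 20.634
Gray = 192.019 → round half up → 192
Gray = 192


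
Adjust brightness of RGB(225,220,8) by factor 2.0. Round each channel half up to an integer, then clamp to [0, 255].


Multiply each channel by 2.0, round half up, clamp to [0, 255]
R: 225×2.0 = 450 → clamp → 255
G: 220×2.0 = 440 → clamp → 255
B: 8×2.0 = 16
= RGB(255, 255, 16)


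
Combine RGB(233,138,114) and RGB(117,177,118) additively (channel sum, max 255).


Additive: each channel = min(255, C₁+C₂)
R: 233+117 = 350 → 255
G: 138+177 = 315 → 255
B: 114+118 = 232 → 232
= RGB(255, 255, 232)


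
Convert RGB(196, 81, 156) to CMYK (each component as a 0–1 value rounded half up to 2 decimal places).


R'=196/255≈0.7686, G'=81/255≈0.3176, B'=156/255≈0.6118
K = 1 - max(R',G',B') = 1 - 196/255 = 59/255 = 0.23137… → 0.23
(1-R'-K)/(1-K) simplifies to (max-R)/max with max = 196:
C = (196-196)/196 = 0/196 = 0 → 0.00
M = (196-81)/196 = 115/196 = 0.58673… → 0.59
Y = (196-156)/196 = 40/196 = 0.20408… → 0.20
= CMYK(0.00, 0.59, 0.20, 0.23)


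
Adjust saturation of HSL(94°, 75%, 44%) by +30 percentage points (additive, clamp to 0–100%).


Original S = 75%
Adjustment = +30 percentage points
New S = 75 + (30) = 105
Clamp to [0, 100] → 100
= HSL(94°, 100%, 44%)


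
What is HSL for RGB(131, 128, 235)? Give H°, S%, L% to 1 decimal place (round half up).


Normalize: R'=131/255≈0.5137, G'=128/255≈0.5020, B'=235/255≈0.9216
Max=235/255, Min=128/255, Δ=Max-Min=107/255
L = (Max+Min)/2 = (235+128)/510 = 363/510 = 0.71176… → L = 71.2%
L > 0.5 → S = Δ/(2-Max-Min) = 107/(510-235-128) = 107/147 = 0.72789… → S = 72.8%
(the 1/255 factors cancel in S and H, so raw channel differences can be used)
Max is B' → H = 60 × ((R-G)/Δ + 4) = 60 × ((131-128)/107 + 4)
  3/107 + 4 = 0.0280… + 4 = 4.0280…
  H = 60 × 4.0280… = 241.682…° → H = 241.7°
= HSL(241.7°, 72.8%, 71.2%)


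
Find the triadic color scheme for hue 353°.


Triadic: equally spaced at 120° intervals
H1 = 353°
H2 = (353 + 120) mod 360 = 113°
H3 = (353 + 240) mod 360 = 233°
Triadic = 353°, 113°, 233°


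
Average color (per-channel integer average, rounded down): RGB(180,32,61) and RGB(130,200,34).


Midpoint: each channel = ⌊(C₁+C₂)/2⌋
R: ⌊(180+130)/2⌋ = 155
G: ⌊(32+200)/2⌋ = 116
B: ⌊(61+34)/2⌋ = 47
= RGB(155, 116, 47)


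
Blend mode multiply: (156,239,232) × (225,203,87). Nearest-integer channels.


Multiply: C = A×B/255, rounded to nearest integer
R: 156×225/255 = 35100/255 ≈ 137.647 → 138
G: 239×203/255 = 48517/255 ≈ 190.263 → 190
B: 232×87/255 = 20184/255 ≈ 79.153 → 79
= RGB(138, 190, 79)


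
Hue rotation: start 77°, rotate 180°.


New hue = (H + rotation) mod 360
New hue = (77 + 180) mod 360
= 257 mod 360
= 257°


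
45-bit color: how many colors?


Colors = 2^bits = 2^45
= 35,184,372,088,832 colors


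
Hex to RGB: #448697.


44 → 68 (R)
86 → 134 (G)
97 → 151 (B)
= RGB(68, 134, 151)


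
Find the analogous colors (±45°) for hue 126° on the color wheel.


Base hue: 126°
Left analog: (126 - 45) mod 360 = 81°
Right analog: (126 + 45) mod 360 = 171°
Analogous hues = 81° and 171°


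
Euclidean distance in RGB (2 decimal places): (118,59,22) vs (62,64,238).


d = √[(R₁-R₂)² + (G₁-G₂)² + (B₁-B₂)²]
d = √[(118-62)² + (59-64)² + (22-238)²]
d = √[3136 + 25 + 46656]
d = √49817
d ≈ 223.20


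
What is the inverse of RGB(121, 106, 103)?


Invert: (255-R, 255-G, 255-B)
R: 255-121 = 134
G: 255-106 = 149
B: 255-103 = 152
= RGB(134, 149, 152)


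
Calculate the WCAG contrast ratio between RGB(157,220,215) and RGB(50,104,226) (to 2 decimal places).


Linearize each sRGB channel c=v/255: c/12.92 if c ≤ 0.04045 else ((c+0.055)/1.055)^2.4
L = 0.2126×R_lin + 0.7152×G_lin + 0.0722×B_lin
Color 1 (157,220,215):
  R=157: 157/255≈0.6157 > 0.04045 → ((0.6157+0.055)/1.055)^2.4 ≈ 0.33716
  G=220: 220/255≈0.8627 > 0.04045 → ((0.8627+0.055)/1.055)^2.4 ≈ 0.71569
  B=215: 215/255≈0.8431 > 0.04045 → ((0.8431+0.055)/1.055)^2.4 ≈ 0.67954
  L1 = 0.2126×0.33716 + 0.7152×0.71569 + 0.0722×0.67954 ≈ 0.63261
Color 2 (50,104,226):
  R=50: 50/255≈0.1961 > 0.04045 → ((0.1961+0.055)/1.055)^2.4 ≈ 0.03190
  G=104: 104/255≈0.4078 > 0.04045 → ((0.4078+0.055)/1.055)^2.4 ≈ 0.13843
  B=226: 226/255≈0.8863 > 0.04045 → ((0.8863+0.055)/1.055)^2.4 ≈ 0.76052
  L2 = 0.2126×0.03190 + 0.7152×0.13843 + 0.0722×0.76052 ≈ 0.16070
Lighter = 0.63261, Darker = 0.16070
Ratio = (L_lighter + 0.05) / (L_darker + 0.05)
Ratio = (0.63261 + 0.05) / (0.16070 + 0.05) = 0.68261 / 0.21070 ≈ 3.2398
Ratio ≈ 3.24:1


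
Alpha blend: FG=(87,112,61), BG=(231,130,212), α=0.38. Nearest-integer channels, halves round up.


C = α×F + (1-α)×B, with 1-α = 0.62
R: 0.38×87 + 0.62×231 = 33.06 + 143.22 = 176.28 → 176
G: 0.38×112 + 0.62×130 = 42.56 + 80.60 = 123.16 → 123
B: 0.38×61 + 0.62×212 = 23.18 + 131.44 = 154.62 → 155
= RGB(176, 123, 155)


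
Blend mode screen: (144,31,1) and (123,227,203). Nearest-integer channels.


Screen: C = 255 - (255-A)×(255-B)/255, rounded to nearest integer
R: 255 - (255-144)×(255-123)/255 = 255 - 14652/255 ≈ 255 - 57.459 = 197.541 → 198
G: 255 - (255-31)×(255-227)/255 = 255 - 6272/255 ≈ 255 - 24.596 = 230.404 → 230
B: 255 - (255-1)×(255-203)/255 = 255 - 13208/255 ≈ 255 - 51.796 = 203.204 → 203
= RGB(198, 230, 203)


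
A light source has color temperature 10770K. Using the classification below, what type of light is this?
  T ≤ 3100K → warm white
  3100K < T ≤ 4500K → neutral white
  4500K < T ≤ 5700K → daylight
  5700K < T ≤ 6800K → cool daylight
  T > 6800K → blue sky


Temperature: 10770K
10770K > 6800K → blue sky
Classification: blue sky


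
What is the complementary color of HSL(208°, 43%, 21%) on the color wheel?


Complement = opposite side of color wheel = hue + 180°
H' = (208 + 180) mod 360 = 28°
S and L unchanged.
= HSL(28°, 43%, 21%)


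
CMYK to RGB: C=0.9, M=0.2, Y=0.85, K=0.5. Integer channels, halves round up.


R = 255 × (1-C) × (1-K) = 255 × 0.10 × 0.50 = 12.75 → 13
G = 255 × (1-M) × (1-K) = 255 × 0.80 × 0.50 = 102
B = 255 × (1-Y) × (1-K) = 255 × 0.15 × 0.50 = 19.125 → 19
= RGB(13, 102, 19)


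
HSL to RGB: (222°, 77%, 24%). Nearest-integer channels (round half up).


H=222°, S=0.77, L=0.24
C = (1-|2L-1|)×S = (1-|-0.52|)×0.77 = 0.3696
H' = H/60 = 222/60 ≈ 3.7000; X = C×(1-|H' mod 2 - 1|) = 0.11088
m = L - C/2 = 0.24 - 0.1848 = 0.0552
Sector ⌊H'⌋ = 3 → (R',G',B') = (0.0, 0.11088, 0.3696)
RGB = ((R'+m)×255, (G'+m)×255, (B'+m)×255) = (14.076, 42.3504, 108.324)
Round half up → RGB(14, 42, 108)


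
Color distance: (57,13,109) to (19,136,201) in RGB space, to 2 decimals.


d = √[(R₁-R₂)² + (G₁-G₂)² + (B₁-B₂)²]
d = √[(57-19)² + (13-136)² + (109-201)²]
d = √[1444 + 15129 + 8464]
d = √25037
d ≈ 158.23


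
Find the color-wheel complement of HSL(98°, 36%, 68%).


Complement = opposite side of color wheel = hue + 180°
H' = (98 + 180) mod 360 = 278°
S and L unchanged.
= HSL(278°, 36%, 68%)


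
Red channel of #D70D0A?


Color: #D70D0A
R = D7 = 215
G = 0D = 13
B = 0A = 10
Red = 215


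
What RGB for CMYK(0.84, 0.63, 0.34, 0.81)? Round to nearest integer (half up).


R = 255 × (1-C) × (1-K) = 255 × 0.16 × 0.19 = 7.752 → 8
G = 255 × (1-M) × (1-K) = 255 × 0.37 × 0.19 = 17.9265 → 18
B = 255 × (1-Y) × (1-K) = 255 × 0.66 × 0.19 = 31.977 → 32
= RGB(8, 18, 32)


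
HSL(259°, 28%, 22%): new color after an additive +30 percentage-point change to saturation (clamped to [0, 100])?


Original S = 28%
Adjustment = +30 percentage points
New S = 28 + (30) = 58
Clamp to [0, 100] → 58
= HSL(259°, 58%, 22%)


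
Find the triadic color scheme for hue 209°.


Triadic: equally spaced at 120° intervals
H1 = 209°
H2 = (209 + 120) mod 360 = 329°
H3 = (209 + 240) mod 360 = 89°
Triadic = 209°, 329°, 89°


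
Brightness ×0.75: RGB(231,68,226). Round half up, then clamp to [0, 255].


Multiply each channel by 0.75, round half up, clamp to [0, 255]
R: 231×0.75 = 173.25 → round → 173
G: 68×0.75 = 51
B: 226×0.75 = 169.5 → round → 170
= RGB(173, 51, 170)


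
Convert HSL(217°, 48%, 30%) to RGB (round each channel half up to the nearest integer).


H=217°, S=0.48, L=0.30
C = (1-|2L-1|)×S = (1-|-0.40|)×0.48 = 0.288
H' = H/60 = 217/60 ≈ 3.6167; X = C×(1-|H' mod 2 - 1|) = 0.1104
m = L - C/2 = 0.30 - 0.144 = 0.156
Sector ⌊H'⌋ = 3 → (R',G',B') = (0.0, 0.1104, 0.288)
RGB = ((R'+m)×255, (G'+m)×255, (B'+m)×255) = (39.78, 67.932, 113.22)
Round half up → RGB(40, 68, 113)


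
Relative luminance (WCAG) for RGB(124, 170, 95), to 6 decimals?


Linearize each channel (sRGB transfer function): c = v/255; c_lin = c/12.92 if c ≤ 0.04045, else ((c+0.055)/1.055)^2.4
  R: 124/255 ≈ 0.486275 > 0.04045 → ((0.486275+0.055)/1.055)^2.4 ≈ 0.201556
  G: 170/255 ≈ 0.666667 > 0.04045 → ((0.666667+0.055)/1.055)^2.4 ≈ 0.401978
  B: 95/255 ≈ 0.372549 > 0.04045 → ((0.372549+0.055)/1.055)^2.4 ≈ 0.114435
R_lin = 0.201556, G_lin = 0.401978, B_lin = 0.114435
L = 0.2126×R + 0.7152×G + 0.0722×B
L = 0.2126×0.201556 + 0.7152×0.401978 + 0.0722×0.114435
L ≈ 0.338608


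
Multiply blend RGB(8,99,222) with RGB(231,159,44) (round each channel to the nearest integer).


Multiply: C = A×B/255, rounded to nearest integer
R: 8×231/255 = 1848/255 ≈ 7.247 → 7
G: 99×159/255 = 15741/255 ≈ 61.729 → 62
B: 222×44/255 = 9768/255 ≈ 38.306 → 38
= RGB(7, 62, 38)


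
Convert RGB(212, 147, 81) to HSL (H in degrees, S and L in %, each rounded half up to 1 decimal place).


Normalize: R'=212/255≈0.8314, G'=147/255≈0.5765, B'=81/255≈0.3176
Max=212/255, Min=81/255, Δ=Max-Min=131/255
L = (Max+Min)/2 = (212+81)/510 = 293/510 = 0.57450… → L = 57.5%
L > 0.5 → S = Δ/(2-Max-Min) = 131/(510-212-81) = 131/217 = 0.60368… → S = 60.4%
(the 1/255 factors cancel in S and H, so raw channel differences can be used)
Max is R' → H = 60 × (((G-B)/Δ) mod 6) = 60 × (((147-81)/131) mod 6)
  66/131 = 0.5038…
  H = 60 × 0.5038… = 30.229…° → H = 30.2°
= HSL(30.2°, 60.4%, 57.5%)


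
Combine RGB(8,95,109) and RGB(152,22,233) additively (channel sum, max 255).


Additive: each channel = min(255, C₁+C₂)
R: 8+152 = 160 → 160
G: 95+22 = 117 → 117
B: 109+233 = 342 → 255
= RGB(160, 117, 255)


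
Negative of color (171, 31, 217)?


Invert: (255-R, 255-G, 255-B)
R: 255-171 = 84
G: 255-31 = 224
B: 255-217 = 38
= RGB(84, 224, 38)


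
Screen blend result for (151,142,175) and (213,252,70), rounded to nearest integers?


Screen: C = 255 - (255-A)×(255-B)/255, rounded to nearest integer
R: 255 - (255-151)×(255-213)/255 = 255 - 4368/255 ≈ 255 - 17.129 = 237.871 → 238
G: 255 - (255-142)×(255-252)/255 = 255 - 339/255 ≈ 255 - 1.329 = 253.671 → 254
B: 255 - (255-175)×(255-70)/255 = 255 - 14800/255 ≈ 255 - 58.039 = 196.961 → 197
= RGB(238, 254, 197)


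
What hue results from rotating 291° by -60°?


New hue = (H + rotation) mod 360
New hue = (291 -60) mod 360
= 231 mod 360
= 231°


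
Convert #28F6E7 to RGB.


28 → 40 (R)
F6 → 246 (G)
E7 → 231 (B)
= RGB(40, 246, 231)


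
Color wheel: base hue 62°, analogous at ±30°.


Base hue: 62°
Left analog: (62 - 30) mod 360 = 32°
Right analog: (62 + 30) mod 360 = 92°
Analogous hues = 32° and 92°


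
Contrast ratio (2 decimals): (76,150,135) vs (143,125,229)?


Linearize each sRGB channel c=v/255: c/12.92 if c ≤ 0.04045 else ((c+0.055)/1.055)^2.4
L = 0.2126×R_lin + 0.7152×G_lin + 0.0722×B_lin
Color 1 (76,150,135):
  R=76: 76/255≈0.2980 > 0.04045 → ((0.2980+0.055)/1.055)^2.4 ≈ 0.07227
  G=150: 150/255≈0.5882 > 0.04045 → ((0.5882+0.055)/1.055)^2.4 ≈ 0.30499
  B=135: 135/255≈0.5294 > 0.04045 → ((0.5294+0.055)/1.055)^2.4 ≈ 0.24228
  L1 = 0.2126×0.07227 + 0.7152×0.30499 + 0.0722×0.24228 ≈ 0.25098
Color 2 (143,125,229):
  R=143: 143/255≈0.5608 > 0.04045 → ((0.5608+0.055)/1.055)^2.4 ≈ 0.27468
  G=125: 125/255≈0.4902 > 0.04045 → ((0.4902+0.055)/1.055)^2.4 ≈ 0.20508
  B=229: 229/255≈0.8980 > 0.04045 → ((0.8980+0.055)/1.055)^2.4 ≈ 0.78354
  L2 = 0.2126×0.27468 + 0.7152×0.20508 + 0.0722×0.78354 ≈ 0.26164
Lighter = 0.26164, Darker = 0.25098
Ratio = (L_lighter + 0.05) / (L_darker + 0.05)
Ratio = (0.26164 + 0.05) / (0.25098 + 0.05) = 0.31164 / 0.30098 ≈ 1.0354
Ratio ≈ 1.04:1


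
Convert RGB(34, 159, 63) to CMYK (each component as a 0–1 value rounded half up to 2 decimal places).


R'=34/255≈0.1333, G'=159/255≈0.6235, B'=63/255≈0.2471
K = 1 - max(R',G',B') = 1 - 159/255 = 96/255 = 0.37647… → 0.38
(1-R'-K)/(1-K) simplifies to (max-R)/max with max = 159:
C = (159-34)/159 = 125/159 = 0.78616… → 0.79
M = (159-159)/159 = 0/159 = 0 → 0.00
Y = (159-63)/159 = 96/159 = 0.60377… → 0.60
= CMYK(0.79, 0.00, 0.60, 0.38)


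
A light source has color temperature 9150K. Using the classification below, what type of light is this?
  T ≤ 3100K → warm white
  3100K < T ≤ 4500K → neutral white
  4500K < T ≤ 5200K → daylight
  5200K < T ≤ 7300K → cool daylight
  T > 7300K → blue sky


Temperature: 9150K
9150K > 7300K → blue sky
Classification: blue sky


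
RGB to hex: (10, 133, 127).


R = 10 → 0A (hex)
G = 133 → 85 (hex)
B = 127 → 7F (hex)
Hex = #0A857F


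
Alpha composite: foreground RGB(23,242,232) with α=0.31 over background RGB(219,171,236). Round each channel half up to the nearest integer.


C = α×F + (1-α)×B, with 1-α = 0.69
R: 0.31×23 + 0.69×219 = 7.13 + 151.11 = 158.24 → 158
G: 0.31×242 + 0.69×171 = 75.02 + 117.99 = 193.01 → 193
B: 0.31×232 + 0.69×236 = 71.92 + 162.84 = 234.76 → 235
= RGB(158, 193, 235)


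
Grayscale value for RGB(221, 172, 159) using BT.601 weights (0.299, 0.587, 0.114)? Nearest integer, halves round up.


Gray = 0.299×R + 0.587×G + 0.114×B
Gray = 0.299×221 + 0.587×172 + 0.114×159
Gray = 66.079 + 100.964 + 18.126
Gray = 185.169 → round half up → 185
Gray = 185


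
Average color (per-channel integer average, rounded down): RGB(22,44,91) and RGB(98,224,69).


Midpoint: each channel = ⌊(C₁+C₂)/2⌋
R: ⌊(22+98)/2⌋ = 60
G: ⌊(44+224)/2⌋ = 134
B: ⌊(91+69)/2⌋ = 80
= RGB(60, 134, 80)


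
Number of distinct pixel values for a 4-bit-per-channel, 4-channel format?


Total bits = 4 bits/channel × 4 channels = 16 bits
Distinct pixel values = 2^16
= 65,536 pixel values


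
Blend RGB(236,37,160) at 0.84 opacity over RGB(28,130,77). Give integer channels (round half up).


C = α×F + (1-α)×B, with 1-α = 0.16
R: 0.84×236 + 0.16×28 = 198.24 + 4.48 = 202.72 → 203
G: 0.84×37 + 0.16×130 = 31.08 + 20.80 = 51.88 → 52
B: 0.84×160 + 0.16×77 = 134.40 + 12.32 = 146.72 → 147
= RGB(203, 52, 147)


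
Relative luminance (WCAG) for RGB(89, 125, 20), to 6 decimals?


Linearize each channel (sRGB transfer function): c = v/255; c_lin = c/12.92 if c ≤ 0.04045, else ((c+0.055)/1.055)^2.4
  R: 89/255 ≈ 0.349020 > 0.04045 → ((0.349020+0.055)/1.055)^2.4 ≈ 0.099899
  G: 125/255 ≈ 0.490196 > 0.04045 → ((0.490196+0.055)/1.055)^2.4 ≈ 0.205079
  B: 20/255 ≈ 0.078431 > 0.04045 → ((0.078431+0.055)/1.055)^2.4 ≈ 0.006995
R_lin = 0.099899, G_lin = 0.205079, B_lin = 0.006995
L = 0.2126×R + 0.7152×G + 0.0722×B
L = 0.2126×0.099899 + 0.7152×0.205079 + 0.0722×0.006995
L ≈ 0.168416


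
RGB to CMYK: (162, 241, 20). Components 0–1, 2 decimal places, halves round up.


R'=162/255≈0.6353, G'=241/255≈0.9451, B'=20/255≈0.0784
K = 1 - max(R',G',B') = 1 - 241/255 = 14/255 = 0.05490… → 0.05
(1-R'-K)/(1-K) simplifies to (max-R)/max with max = 241:
C = (241-162)/241 = 79/241 = 0.32780… → 0.33
M = (241-241)/241 = 0/241 = 0 → 0.00
Y = (241-20)/241 = 221/241 = 0.91701… → 0.92
= CMYK(0.33, 0.00, 0.92, 0.05)


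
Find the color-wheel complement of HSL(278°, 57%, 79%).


Complement = opposite side of color wheel = hue + 180°
H' = (278 + 180) mod 360 = 98°
S and L unchanged.
= HSL(98°, 57%, 79%)


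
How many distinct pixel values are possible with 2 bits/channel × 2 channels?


Total bits = 2 bits/channel × 2 channels = 4 bits
Distinct pixel values = 2^4
= 16 pixel values


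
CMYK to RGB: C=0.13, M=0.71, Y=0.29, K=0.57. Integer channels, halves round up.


R = 255 × (1-C) × (1-K) = 255 × 0.87 × 0.43 = 95.3955 → 95
G = 255 × (1-M) × (1-K) = 255 × 0.29 × 0.43 = 31.7985 → 32
B = 255 × (1-Y) × (1-K) = 255 × 0.71 × 0.43 = 77.8515 → 78
= RGB(95, 32, 78)


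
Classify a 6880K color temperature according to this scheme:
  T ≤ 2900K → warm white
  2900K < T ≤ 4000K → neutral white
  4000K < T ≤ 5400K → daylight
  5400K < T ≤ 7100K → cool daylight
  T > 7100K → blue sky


Temperature: 6880K
5400K < 6880K ≤ 7100K → cool daylight
Classification: cool daylight


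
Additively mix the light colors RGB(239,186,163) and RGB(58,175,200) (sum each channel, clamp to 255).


Additive: each channel = min(255, C₁+C₂)
R: 239+58 = 297 → 255
G: 186+175 = 361 → 255
B: 163+200 = 363 → 255
= RGB(255, 255, 255)


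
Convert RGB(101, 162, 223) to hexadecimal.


R = 101 → 65 (hex)
G = 162 → A2 (hex)
B = 223 → DF (hex)
Hex = #65A2DF


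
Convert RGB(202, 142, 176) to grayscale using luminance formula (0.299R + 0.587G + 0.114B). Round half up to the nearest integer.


Gray = 0.299×R + 0.587×G + 0.114×B
Gray = 0.299×202 + 0.587×142 + 0.114×176
Gray = 60.398 + 83.354 + 20.064
Gray = 163.816 → round half up → 164
Gray = 164


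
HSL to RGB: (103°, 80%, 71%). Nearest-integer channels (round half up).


H=103°, S=0.80, L=0.71
C = (1-|2L-1|)×S = (1-|0.42|)×0.80 = 0.464
H' = H/60 = 103/60 ≈ 1.7167; X = C×(1-|H' mod 2 - 1|) ≈ 0.1315
m = L - C/2 = 0.71 - 0.232 = 0.478
Sector ⌊H'⌋ = 1 → (R',G',B') = (≈0.1315, 0.464, 0.0)
RGB = ((R'+m)×255, (G'+m)×255, (B'+m)×255) = (155.414, 240.21, 121.89)
Round half up → RGB(155, 240, 122)


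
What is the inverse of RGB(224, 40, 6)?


Invert: (255-R, 255-G, 255-B)
R: 255-224 = 31
G: 255-40 = 215
B: 255-6 = 249
= RGB(31, 215, 249)


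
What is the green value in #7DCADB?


Color: #7DCADB
R = 7D = 125
G = CA = 202
B = DB = 219
Green = 202


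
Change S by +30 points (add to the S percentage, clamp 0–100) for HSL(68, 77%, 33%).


Original S = 77%
Adjustment = +30 percentage points
New S = 77 + (30) = 107
Clamp to [0, 100] → 100
= HSL(68°, 100%, 33%)


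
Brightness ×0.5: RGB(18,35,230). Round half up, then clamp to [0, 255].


Multiply each channel by 0.5, round half up, clamp to [0, 255]
R: 18×0.5 = 9
G: 35×0.5 = 17.5 → round → 18
B: 230×0.5 = 115
= RGB(9, 18, 115)


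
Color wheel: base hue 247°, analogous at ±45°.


Base hue: 247°
Left analog: (247 - 45) mod 360 = 202°
Right analog: (247 + 45) mod 360 = 292°
Analogous hues = 202° and 292°


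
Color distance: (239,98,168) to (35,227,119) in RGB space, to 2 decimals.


d = √[(R₁-R₂)² + (G₁-G₂)² + (B₁-B₂)²]
d = √[(239-35)² + (98-227)² + (168-119)²]
d = √[41616 + 16641 + 2401]
d = √60658
d ≈ 246.29


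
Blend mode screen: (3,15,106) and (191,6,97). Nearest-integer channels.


Screen: C = 255 - (255-A)×(255-B)/255, rounded to nearest integer
R: 255 - (255-3)×(255-191)/255 = 255 - 16128/255 ≈ 255 - 63.247 = 191.753 → 192
G: 255 - (255-15)×(255-6)/255 = 255 - 59760/255 ≈ 255 - 234.353 = 20.647 → 21
B: 255 - (255-106)×(255-97)/255 = 255 - 23542/255 ≈ 255 - 92.322 = 162.678 → 163
= RGB(192, 21, 163)


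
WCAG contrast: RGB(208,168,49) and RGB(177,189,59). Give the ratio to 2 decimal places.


Linearize each sRGB channel c=v/255: c/12.92 if c ≤ 0.04045 else ((c+0.055)/1.055)^2.4
L = 0.2126×R_lin + 0.7152×G_lin + 0.0722×B_lin
Color 1 (208,168,49):
  R=208: 208/255≈0.8157 > 0.04045 → ((0.8157+0.055)/1.055)^2.4 ≈ 0.63076
  G=168: 168/255≈0.6588 > 0.04045 → ((0.6588+0.055)/1.055)^2.4 ≈ 0.39157
  B=49: 49/255≈0.1922 > 0.04045 → ((0.1922+0.055)/1.055)^2.4 ≈ 0.03071
  L1 = 0.2126×0.63076 + 0.7152×0.39157 + 0.0722×0.03071 ≈ 0.41637
Color 2 (177,189,59):
  R=177: 177/255≈0.6941 > 0.04045 → ((0.6941+0.055)/1.055)^2.4 ≈ 0.43966
  G=189: 189/255≈0.7412 > 0.04045 → ((0.7412+0.055)/1.055)^2.4 ≈ 0.50888
  B=59: 59/255≈0.2314 > 0.04045 → ((0.2314+0.055)/1.055)^2.4 ≈ 0.04374
  L2 = 0.2126×0.43966 + 0.7152×0.50888 + 0.0722×0.04374 ≈ 0.46058
Lighter = 0.46058, Darker = 0.41637
Ratio = (L_lighter + 0.05) / (L_darker + 0.05)
Ratio = (0.46058 + 0.05) / (0.41637 + 0.05) = 0.51058 / 0.46637 ≈ 1.0948
Ratio ≈ 1.09:1


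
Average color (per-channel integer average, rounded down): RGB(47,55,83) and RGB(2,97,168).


Midpoint: each channel = ⌊(C₁+C₂)/2⌋
R: ⌊(47+2)/2⌋ = 24
G: ⌊(55+97)/2⌋ = 76
B: ⌊(83+168)/2⌋ = 125
= RGB(24, 76, 125)


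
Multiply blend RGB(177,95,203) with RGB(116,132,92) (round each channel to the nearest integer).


Multiply: C = A×B/255, rounded to nearest integer
R: 177×116/255 = 20532/255 ≈ 80.518 → 81
G: 95×132/255 = 12540/255 ≈ 49.176 → 49
B: 203×92/255 = 18676/255 ≈ 73.239 → 73
= RGB(81, 49, 73)


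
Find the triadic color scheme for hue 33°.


Triadic: equally spaced at 120° intervals
H1 = 33°
H2 = (33 + 120) mod 360 = 153°
H3 = (33 + 240) mod 360 = 273°
Triadic = 33°, 153°, 273°


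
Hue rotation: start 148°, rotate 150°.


New hue = (H + rotation) mod 360
New hue = (148 + 150) mod 360
= 298 mod 360
= 298°


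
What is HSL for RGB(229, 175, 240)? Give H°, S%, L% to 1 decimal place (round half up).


Normalize: R'=229/255≈0.8980, G'=175/255≈0.6863, B'=240/255≈0.9412
Max=240/255, Min=175/255, Δ=Max-Min=65/255
L = (Max+Min)/2 = (240+175)/510 = 415/510 = 0.81372… → L = 81.4%
L > 0.5 → S = Δ/(2-Max-Min) = 65/(510-240-175) = 65/95 = 0.68421… → S = 68.4%
(the 1/255 factors cancel in S and H, so raw channel differences can be used)
Max is B' → H = 60 × ((R-G)/Δ + 4) = 60 × ((229-175)/65 + 4)
  54/65 + 4 = 0.8307… + 4 = 4.8307…
  H = 60 × 4.8307… = 289.846…° → H = 289.8°
= HSL(289.8°, 68.4%, 81.4%)


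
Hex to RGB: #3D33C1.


3D → 61 (R)
33 → 51 (G)
C1 → 193 (B)
= RGB(61, 51, 193)


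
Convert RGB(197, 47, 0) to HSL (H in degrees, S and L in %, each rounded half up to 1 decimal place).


Normalize: R'=197/255≈0.7725, G'=47/255≈0.1843, B'=0/255≈0.0000
Max=197/255, Min=0/255, Δ=Max-Min=197/255
L = (Max+Min)/2 = (197+0)/510 = 197/510 = 0.38627… → L = 38.6%
L ≤ 0.5 → S = Δ/(Max+Min) = 197/(197+0) = 197/197 = 1 → S = 100.0%
(the 1/255 factors cancel in S and H, so raw channel differences can be used)
Max is R' → H = 60 × (((G-B)/Δ) mod 6) = 60 × (((47-0)/197) mod 6)
  47/197 = 0.2385…
  H = 60 × 0.2385… = 14.314…° → H = 14.3°
= HSL(14.3°, 100.0%, 38.6%)


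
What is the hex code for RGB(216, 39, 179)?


R = 216 → D8 (hex)
G = 39 → 27 (hex)
B = 179 → B3 (hex)
Hex = #D827B3


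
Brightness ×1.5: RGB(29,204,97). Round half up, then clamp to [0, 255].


Multiply each channel by 1.5, round half up, clamp to [0, 255]
R: 29×1.5 = 43.5 → round → 44
G: 204×1.5 = 306 → clamp → 255
B: 97×1.5 = 145.5 → round → 146
= RGB(44, 255, 146)


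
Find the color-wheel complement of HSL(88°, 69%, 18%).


Complement = opposite side of color wheel = hue + 180°
H' = (88 + 180) mod 360 = 268°
S and L unchanged.
= HSL(268°, 69%, 18%)


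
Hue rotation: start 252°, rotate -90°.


New hue = (H + rotation) mod 360
New hue = (252 -90) mod 360
= 162 mod 360
= 162°


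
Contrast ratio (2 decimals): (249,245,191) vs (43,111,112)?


Linearize each sRGB channel c=v/255: c/12.92 if c ≤ 0.04045 else ((c+0.055)/1.055)^2.4
L = 0.2126×R_lin + 0.7152×G_lin + 0.0722×B_lin
Color 1 (249,245,191):
  R=249: 249/255≈0.9765 > 0.04045 → ((0.9765+0.055)/1.055)^2.4 ≈ 0.94731
  G=245: 245/255≈0.9608 > 0.04045 → ((0.9608+0.055)/1.055)^2.4 ≈ 0.91310
  B=191: 191/255≈0.7490 > 0.04045 → ((0.7490+0.055)/1.055)^2.4 ≈ 0.52100
  L1 = 0.2126×0.94731 + 0.7152×0.91310 + 0.0722×0.52100 ≈ 0.89206
Color 2 (43,111,112):
  R=43: 43/255≈0.1686 > 0.04045 → ((0.1686+0.055)/1.055)^2.4 ≈ 0.02416
  G=111: 111/255≈0.4353 > 0.04045 → ((0.4353+0.055)/1.055)^2.4 ≈ 0.15896
  B=112: 112/255≈0.4392 > 0.04045 → ((0.4392+0.055)/1.055)^2.4 ≈ 0.16203
  L2 = 0.2126×0.02416 + 0.7152×0.15896 + 0.0722×0.16203 ≈ 0.13052
Lighter = 0.89206, Darker = 0.13052
Ratio = (L_lighter + 0.05) / (L_darker + 0.05)
Ratio = (0.89206 + 0.05) / (0.13052 + 0.05) = 0.94206 / 0.18052 ≈ 5.2185
Ratio ≈ 5.22:1


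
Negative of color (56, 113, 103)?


Invert: (255-R, 255-G, 255-B)
R: 255-56 = 199
G: 255-113 = 142
B: 255-103 = 152
= RGB(199, 142, 152)


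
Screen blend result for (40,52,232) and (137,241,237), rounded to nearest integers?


Screen: C = 255 - (255-A)×(255-B)/255, rounded to nearest integer
R: 255 - (255-40)×(255-137)/255 = 255 - 25370/255 ≈ 255 - 99.490 = 155.510 → 156
G: 255 - (255-52)×(255-241)/255 = 255 - 2842/255 ≈ 255 - 11.145 = 243.855 → 244
B: 255 - (255-232)×(255-237)/255 = 255 - 414/255 ≈ 255 - 1.624 = 253.376 → 253
= RGB(156, 244, 253)


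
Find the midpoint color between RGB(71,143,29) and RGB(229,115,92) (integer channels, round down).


Midpoint: each channel = ⌊(C₁+C₂)/2⌋
R: ⌊(71+229)/2⌋ = 150
G: ⌊(143+115)/2⌋ = 129
B: ⌊(29+92)/2⌋ = 60
= RGB(150, 129, 60)


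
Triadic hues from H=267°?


Triadic: equally spaced at 120° intervals
H1 = 267°
H2 = (267 + 120) mod 360 = 27°
H3 = (267 + 240) mod 360 = 147°
Triadic = 267°, 27°, 147°


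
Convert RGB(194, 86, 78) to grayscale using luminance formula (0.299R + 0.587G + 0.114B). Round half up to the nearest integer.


Gray = 0.299×R + 0.587×G + 0.114×B
Gray = 0.299×194 + 0.587×86 + 0.114×78
Gray = 58.006 + 50.482 + 8.892
Gray = 117.380 → round half up → 117
Gray = 117


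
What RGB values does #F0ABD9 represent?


F0 → 240 (R)
AB → 171 (G)
D9 → 217 (B)
= RGB(240, 171, 217)


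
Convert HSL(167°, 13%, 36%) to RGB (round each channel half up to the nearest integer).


H=167°, S=0.13, L=0.36
C = (1-|2L-1|)×S = (1-|-0.28|)×0.13 = 0.0936
H' = H/60 = 167/60 ≈ 2.7833; X = C×(1-|H' mod 2 - 1|) = 0.07332
m = L - C/2 = 0.36 - 0.0468 = 0.3132
Sector ⌊H'⌋ = 2 → (R',G',B') = (0.0, 0.0936, 0.07332)
RGB = ((R'+m)×255, (G'+m)×255, (B'+m)×255) = (79.866, 103.734, 98.5626)
Round half up → RGB(80, 104, 99)


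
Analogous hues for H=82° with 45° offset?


Base hue: 82°
Left analog: (82 - 45) mod 360 = 37°
Right analog: (82 + 45) mod 360 = 127°
Analogous hues = 37° and 127°


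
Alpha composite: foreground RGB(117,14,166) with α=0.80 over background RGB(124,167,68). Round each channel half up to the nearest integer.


C = α×F + (1-α)×B, with 1-α = 0.20
R: 0.80×117 + 0.20×124 = 93.60 + 24.80 = 118.40 → 118
G: 0.80×14 + 0.20×167 = 11.20 + 33.40 = 44.60 → 45
B: 0.80×166 + 0.20×68 = 132.80 + 13.60 = 146.40 → 146
= RGB(118, 45, 146)


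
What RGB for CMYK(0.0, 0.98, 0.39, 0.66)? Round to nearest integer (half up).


R = 255 × (1-C) × (1-K) = 255 × 1.00 × 0.34 = 86.7 → 87
G = 255 × (1-M) × (1-K) = 255 × 0.02 × 0.34 = 1.734 → 2
B = 255 × (1-Y) × (1-K) = 255 × 0.61 × 0.34 = 52.887 → 53
= RGB(87, 2, 53)


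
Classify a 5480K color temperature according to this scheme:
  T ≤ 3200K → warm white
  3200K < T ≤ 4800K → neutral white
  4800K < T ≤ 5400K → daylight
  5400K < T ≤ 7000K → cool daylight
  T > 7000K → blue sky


Temperature: 5480K
5400K < 5480K ≤ 7000K → cool daylight
Classification: cool daylight


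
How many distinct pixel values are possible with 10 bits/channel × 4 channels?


Total bits = 10 bits/channel × 4 channels = 40 bits
Distinct pixel values = 2^40
= 1,099,511,627,776 pixel values


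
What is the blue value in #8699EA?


Color: #8699EA
R = 86 = 134
G = 99 = 153
B = EA = 234
Blue = 234


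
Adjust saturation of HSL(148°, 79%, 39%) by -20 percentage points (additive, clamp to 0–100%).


Original S = 79%
Adjustment = -20 percentage points
New S = 79 + (-20) = 59
Clamp to [0, 100] → 59
= HSL(148°, 59%, 39%)


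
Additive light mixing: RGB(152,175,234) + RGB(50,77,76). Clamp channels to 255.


Additive: each channel = min(255, C₁+C₂)
R: 152+50 = 202 → 202
G: 175+77 = 252 → 252
B: 234+76 = 310 → 255
= RGB(202, 252, 255)


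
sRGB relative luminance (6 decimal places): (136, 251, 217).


Linearize each channel (sRGB transfer function): c = v/255; c_lin = c/12.92 if c ≤ 0.04045, else ((c+0.055)/1.055)^2.4
  R: 136/255 ≈ 0.533333 > 0.04045 → ((0.533333+0.055)/1.055)^2.4 ≈ 0.246201
  G: 251/255 ≈ 0.984314 > 0.04045 → ((0.984314+0.055)/1.055)^2.4 ≈ 0.964686
  B: 217/255 ≈ 0.850980 > 0.04045 → ((0.850980+0.055)/1.055)^2.4 ≈ 0.693872
R_lin = 0.246201, G_lin = 0.964686, B_lin = 0.693872
L = 0.2126×R + 0.7152×G + 0.0722×B
L = 0.2126×0.246201 + 0.7152×0.964686 + 0.0722×0.693872
L ≈ 0.792384


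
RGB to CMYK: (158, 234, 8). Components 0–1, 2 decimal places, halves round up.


R'=158/255≈0.6196, G'=234/255≈0.9176, B'=8/255≈0.0314
K = 1 - max(R',G',B') = 1 - 234/255 = 21/255 = 0.08235… → 0.08
(1-R'-K)/(1-K) simplifies to (max-R)/max with max = 234:
C = (234-158)/234 = 76/234 = 0.32478… → 0.32
M = (234-234)/234 = 0/234 = 0 → 0.00
Y = (234-8)/234 = 226/234 = 0.96581… → 0.97
= CMYK(0.32, 0.00, 0.97, 0.08)
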